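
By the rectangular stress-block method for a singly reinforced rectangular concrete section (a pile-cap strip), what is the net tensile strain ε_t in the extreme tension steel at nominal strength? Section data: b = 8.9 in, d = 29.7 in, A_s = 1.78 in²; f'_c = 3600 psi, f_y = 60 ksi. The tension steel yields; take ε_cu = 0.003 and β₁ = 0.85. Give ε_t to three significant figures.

ε_t ≈ 0.0163

a = A_s f_y/(0.85 f'_c b) = 3.922 in.
β₁ = 0.85, so c = a/β₁ = 3.922/0.85 = 4.614 in.
From the linear strain diagram with ε_cu = 0.003: ε_t = 0.003 (d − c)/c = 0.003 × (29.7 − 4.614)/4.614 = 0.0163.
Since ε_t ≥ 0.005, the section is tension-controlled.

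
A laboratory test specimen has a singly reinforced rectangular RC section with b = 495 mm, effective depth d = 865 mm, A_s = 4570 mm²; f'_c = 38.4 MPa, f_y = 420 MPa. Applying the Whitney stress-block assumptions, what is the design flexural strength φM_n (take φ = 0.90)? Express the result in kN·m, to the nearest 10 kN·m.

φM_n ≈ 1390 kN·m

T = A_s f_y = 4570 × 420 = 1919400 N = 1919.4 kN.
From C = T: a = T/(0.85 f'_c b) = 1919400/(0.85 × 38.4 × 495) = 118.80 mm.
M_n = T(d − a/2) = 1919.4 kN × (865 − 59.4) mm = 1546.27 kN·m.
φM_n = 0.90 × 1546.27 = 1391.64 kN·m.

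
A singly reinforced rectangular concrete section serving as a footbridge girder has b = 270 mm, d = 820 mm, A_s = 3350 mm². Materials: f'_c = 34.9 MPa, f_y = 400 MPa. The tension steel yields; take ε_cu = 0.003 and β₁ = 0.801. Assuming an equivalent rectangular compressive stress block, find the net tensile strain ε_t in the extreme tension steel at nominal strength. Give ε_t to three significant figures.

ε_t ≈ 0.00878

a = A_s f_y/(0.85 f'_c b) = 167.30 mm.
β₁ = 0.801, so c = a/β₁ = 167.30/0.801 = 208.86 mm.
From the linear strain diagram with ε_cu = 0.003: ε_t = 0.003 (d − c)/c = 0.003 × (820 − 208.86)/208.86 = 0.00878.
Since ε_t ≥ 0.005, the section is tension-controlled.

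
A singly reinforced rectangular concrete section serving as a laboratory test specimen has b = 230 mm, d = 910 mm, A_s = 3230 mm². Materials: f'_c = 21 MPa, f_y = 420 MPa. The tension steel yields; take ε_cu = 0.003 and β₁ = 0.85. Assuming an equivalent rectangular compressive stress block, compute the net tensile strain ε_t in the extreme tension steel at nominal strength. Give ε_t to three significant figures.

a = A_s f_y/(0.85 f'_c b) = 330.43 mm.
β₁ = 0.85, so c = a/β₁ = 330.43/0.85 = 388.74 mm.
From the linear strain diagram with ε_cu = 0.003: ε_t = 0.003 (d − c)/c = 0.003 × (910 − 388.74)/388.74 = 0.00402.
ε_t is between 0.004 and 0.005 — transition zone.

ε_t ≈ 0.00402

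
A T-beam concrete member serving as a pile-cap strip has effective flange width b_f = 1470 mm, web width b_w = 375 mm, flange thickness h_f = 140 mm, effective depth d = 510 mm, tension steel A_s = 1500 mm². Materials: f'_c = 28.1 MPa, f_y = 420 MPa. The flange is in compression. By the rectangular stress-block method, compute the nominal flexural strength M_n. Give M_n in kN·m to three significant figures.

Tension: T = A_s f_y = 1500 × 420 = 630000 N.
Try a within the flange: a = T/(0.85 f'_c b_f) = 630000/(0.85 × 28.1 × 1470) = 17.94 mm.
Since a = 17.94 ≤ h_f = 140 mm, the stress block lies entirely in the flange; analyse as a rectangular beam of width b_f.
M_n = T(d − a/2) = 630000 × (510 − 8.97) = 315.65 × 10⁶ N·mm.
M_n = 315.65 kN·m.

M_n ≈ 316 kN·m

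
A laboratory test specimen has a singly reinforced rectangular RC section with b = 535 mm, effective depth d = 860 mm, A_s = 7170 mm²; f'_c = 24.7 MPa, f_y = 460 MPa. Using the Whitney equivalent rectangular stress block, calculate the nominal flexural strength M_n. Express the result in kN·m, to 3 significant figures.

T = A_s f_y = 7170 × 460 = 3298200 N = 3298.2 kN.
From C = T: a = T/(0.85 f'_c b) = 3298200/(0.85 × 24.7 × 535) = 293.63 mm.
M_n = T(d − a/2) = 3298.2 kN × (860 − 146.815) mm = 2352.23 kN·m.

M_n ≈ 2350 kN·m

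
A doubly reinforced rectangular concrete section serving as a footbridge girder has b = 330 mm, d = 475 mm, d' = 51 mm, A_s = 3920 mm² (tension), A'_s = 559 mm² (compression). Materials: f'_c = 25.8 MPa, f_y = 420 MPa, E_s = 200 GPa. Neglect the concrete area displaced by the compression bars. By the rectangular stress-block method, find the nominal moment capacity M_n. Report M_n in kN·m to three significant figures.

Assume both tension and compression steel yield.
Net tension couple steel: A_s − A'_s = 3361 mm².
a = (A_s − A'_s) f_y / (0.85 f'_c b) = 1411620/(0.85 × 25.8 × 330) = 195.06 mm.
c = a/β₁ = 195.06/0.85 = 229.48 mm; ε'_s = 0.003(c − d')/c = 0.0023 ≥ f_y/E_s = 0.0021, so compression steel does yield.
M_n = (A_s − A'_s) f_y (d − a/2) + A'_s f_y (d − d') = [1411620 × (475 − 97.53) + 234780 × (475 − 51)] × 10⁻⁶ = 532.84 + 99.55 = 632.39 kN·m.

M_n ≈ 632 kN·m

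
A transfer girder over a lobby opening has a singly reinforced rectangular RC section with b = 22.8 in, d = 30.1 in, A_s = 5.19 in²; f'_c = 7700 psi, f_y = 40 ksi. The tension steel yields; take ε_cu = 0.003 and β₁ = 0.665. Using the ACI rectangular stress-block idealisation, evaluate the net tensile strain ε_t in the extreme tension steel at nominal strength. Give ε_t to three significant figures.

a = A_s f_y/(0.85 f'_c b) = 1.391 in.
β₁ = 0.665, so c = a/β₁ = 1.391/0.665 = 2.092 in.
From the linear strain diagram with ε_cu = 0.003: ε_t = 0.003 (d − c)/c = 0.003 × (30.1 − 2.092)/2.092 = 0.0402.
Since ε_t ≥ 0.005, the section is tension-controlled.

ε_t ≈ 0.0402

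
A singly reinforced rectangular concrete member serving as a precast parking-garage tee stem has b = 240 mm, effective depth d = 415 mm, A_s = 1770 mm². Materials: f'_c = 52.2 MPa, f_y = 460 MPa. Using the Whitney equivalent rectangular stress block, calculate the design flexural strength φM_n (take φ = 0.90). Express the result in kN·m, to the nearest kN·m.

φM_n ≈ 276 kN·m

T = A_s f_y = 1770 × 460 = 814200 N = 814.2 kN.
From C = T: a = T/(0.85 f'_c b) = 814200/(0.85 × 52.2 × 240) = 76.46 mm.
M_n = T(d − a/2) = 814.2 kN × (415 − 38.23) mm = 306.77 kN·m.
φM_n = 0.90 × 306.77 = 276.09 kN·m.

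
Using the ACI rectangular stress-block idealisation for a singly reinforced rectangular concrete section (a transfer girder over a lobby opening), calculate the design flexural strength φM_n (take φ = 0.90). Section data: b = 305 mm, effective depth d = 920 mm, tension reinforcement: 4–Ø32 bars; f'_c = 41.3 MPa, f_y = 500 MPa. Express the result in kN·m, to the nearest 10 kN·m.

φM_n ≈ 1220 kN·m

A_s = 4 × 804 = 3216 mm².
T = A_s f_y = 3216 × 500 = 1608000 N = 1608 kN.
From C = T: a = T/(0.85 f'_c b) = 1608000/(0.85 × 41.3 × 305) = 150.18 mm.
M_n = T(d − a/2) = 1608 kN × (920 − 75.09) mm = 1358.62 kN·m.
φM_n = 0.90 × 1358.62 = 1222.76 kN·m.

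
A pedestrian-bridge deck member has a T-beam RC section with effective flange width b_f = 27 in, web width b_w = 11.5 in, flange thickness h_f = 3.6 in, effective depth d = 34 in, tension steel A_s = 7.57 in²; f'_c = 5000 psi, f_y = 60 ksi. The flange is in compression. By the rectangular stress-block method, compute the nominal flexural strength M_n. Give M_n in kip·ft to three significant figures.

Tension: T = A_s f_y = 7.57 × 60 = 454.2 kips.
Try a within the flange: a = T/(0.85 f'_c b_f) = 454.2/(0.85 × 5 × 27) = 3.958 in.
a = 3.958 > h_f = 3.6 in: the block extends into the web. Split into flange-overhang and web parts.
C_f = 0.85 f'_c (b_f − b_w) h_f = 0.85 × 5 × (27 − 11.5) × 3.6 = 237.2 kips.
Remaining web compression depth: a_w = (T − C_f)/(0.85 f'_c b_w) = (454.2 − 237.2)/(0.85 × 5 × 11.5) = 4.440 in.
M_n = C_f(d − h_f/2) + (T − C_f)(d − a_w/2) = 237.2 × (34 − 1.8) + 217 × (34 − 2.22) = 7637.8 + 6896.3 = 14534.1 kip·in.
M_n = 14534.1/12 = 1211.18 kip·ft.

M_n ≈ 1210 kip·ft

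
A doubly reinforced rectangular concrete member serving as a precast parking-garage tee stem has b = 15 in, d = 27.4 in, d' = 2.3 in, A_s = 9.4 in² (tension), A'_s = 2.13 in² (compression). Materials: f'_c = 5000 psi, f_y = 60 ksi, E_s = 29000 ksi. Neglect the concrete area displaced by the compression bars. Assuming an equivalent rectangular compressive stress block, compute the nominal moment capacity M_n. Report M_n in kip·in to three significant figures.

M_n ≈ 13700 kip·in

Assume both steels yield.
a = (A_s − A'_s) f_y/(0.85 f'_c b) = (9.4 − 2.13) × 60/(0.85 × 5 × 15) = 6.842 in.
c = a/β₁ = 6.842/0.8 = 8.553 in; ε'_s = 0.003(c − d')/c = 0.0022 ≥ ε_y = 0.0021, so the compression steel yields.
M_n = (A_s − A'_s) f_y (d − a/2) + A'_s f_y (d − d') = 436.2 × (27.4 − 3.421) + 127.8 × (27.4 − 2.3) = 10459.6 + 3207.8 = 13667.4 kip·in.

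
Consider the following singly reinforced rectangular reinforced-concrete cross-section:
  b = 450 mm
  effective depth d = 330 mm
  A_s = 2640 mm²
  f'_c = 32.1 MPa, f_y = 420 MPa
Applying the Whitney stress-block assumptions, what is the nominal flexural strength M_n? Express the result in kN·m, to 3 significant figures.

M_n ≈ 316 kN·m

T = A_s f_y = 2640 × 420 = 1108800 N = 1108.8 kN.
From C = T: a = T/(0.85 f'_c b) = 1108800/(0.85 × 32.1 × 450) = 90.31 mm.
M_n = T(d − a/2) = 1108.8 kN × (330 − 45.155) mm = 315.84 kN·m.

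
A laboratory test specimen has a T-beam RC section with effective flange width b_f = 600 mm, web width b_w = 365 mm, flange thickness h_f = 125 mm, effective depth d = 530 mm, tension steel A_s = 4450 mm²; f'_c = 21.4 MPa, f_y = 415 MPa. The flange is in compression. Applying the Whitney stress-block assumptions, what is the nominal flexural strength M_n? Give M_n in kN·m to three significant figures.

Tension: T = A_s f_y = 4450 × 415 = 1846750 N.
Try a within the flange: a = T/(0.85 f'_c b_f) = 1846750/(0.85 × 21.4 × 600) = 169.21 mm.
a = 169.21 > h_f = 125 mm: the block extends into the web. Split into flange-overhang and web parts.
C_f = 0.85 f'_c (b_f − b_w) h_f = 0.85 × 21.4 × (600 − 365) × 125 = 534331 N.
Remaining web compression depth: a_w = (T − C_f)/(0.85 f'_c b_w) = (1846750 − 534331)/(0.85 × 21.4 × 365) = 197.67 mm.
M_n = C_f(d − h_f/2) + (T − C_f)(d − a_w/2) = 534331 × (530 − 62.5) + 1312419 × (530 − 98.835) = 249.80 + 565.87 = 815.67 × 10⁶ N·mm.
M_n = 815.67 kN·m.

M_n ≈ 816 kN·m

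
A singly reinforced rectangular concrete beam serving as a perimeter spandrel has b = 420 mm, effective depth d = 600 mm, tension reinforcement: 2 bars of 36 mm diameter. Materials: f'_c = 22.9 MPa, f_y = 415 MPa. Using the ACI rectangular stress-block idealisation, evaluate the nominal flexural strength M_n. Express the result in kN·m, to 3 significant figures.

A_s = 2 × 1018 = 2036 mm².
T = A_s f_y = 2036 × 415 = 844940 N = 844.94 kN.
From C = T: a = T/(0.85 f'_c b) = 844940/(0.85 × 22.9 × 420) = 103.35 mm.
M_n = T(d − a/2) = 844.94 kN × (600 − 51.675) mm = 463.30 kN·m.

M_n ≈ 463 kN·m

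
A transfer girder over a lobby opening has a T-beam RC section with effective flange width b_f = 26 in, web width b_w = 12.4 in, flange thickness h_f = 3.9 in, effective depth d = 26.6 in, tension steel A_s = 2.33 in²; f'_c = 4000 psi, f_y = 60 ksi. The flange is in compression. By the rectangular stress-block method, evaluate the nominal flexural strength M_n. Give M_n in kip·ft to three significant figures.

M_n ≈ 301 kip·ft

Tension: T = A_s f_y = 2.33 × 60 = 139.8 kips.
Try a within the flange: a = T/(0.85 f'_c b_f) = 139.8/(0.85 × 4 × 26) = 1.581 in.
Since a = 1.581 ≤ h_f = 3.9 in, the stress block lies entirely in the flange; analyse as a rectangular beam of width b_f.
M_n = T(d − a/2) = 139.8 × (26.6 − 0.7905) = 3608.2 kip·in.
M_n = 3608.2/12 = 300.68 kip·ft.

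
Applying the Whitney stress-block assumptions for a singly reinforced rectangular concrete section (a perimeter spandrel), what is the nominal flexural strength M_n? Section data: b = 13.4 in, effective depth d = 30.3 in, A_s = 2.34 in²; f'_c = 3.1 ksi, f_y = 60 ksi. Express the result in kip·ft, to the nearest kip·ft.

T = A_s f_y = 2.34 × 60 = 140.4 kips.
a = T/(0.85 f'_c b) = 140.4/(0.85 × 3.1 × 13.4) = 3.976 in.
M_n = T(d − a/2) = 140.4 × (30.3 − 1.988) = 3975.0 kip·in = 3975.0/12 = 331.25 kip·ft.

M_n ≈ 331 kip·ft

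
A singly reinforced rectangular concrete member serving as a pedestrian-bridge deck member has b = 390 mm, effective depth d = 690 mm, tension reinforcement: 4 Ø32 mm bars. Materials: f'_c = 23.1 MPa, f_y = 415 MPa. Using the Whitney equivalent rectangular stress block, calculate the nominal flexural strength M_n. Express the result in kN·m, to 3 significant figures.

M_n ≈ 805 kN·m

A_s = 4 × 804 = 3216 mm².
T = A_s f_y = 3216 × 415 = 1334640 N = 1334.64 kN.
From C = T: a = T/(0.85 f'_c b) = 1334640/(0.85 × 23.1 × 390) = 174.29 mm.
M_n = T(d − a/2) = 1334.64 kN × (690 − 87.145) mm = 804.59 kN·m.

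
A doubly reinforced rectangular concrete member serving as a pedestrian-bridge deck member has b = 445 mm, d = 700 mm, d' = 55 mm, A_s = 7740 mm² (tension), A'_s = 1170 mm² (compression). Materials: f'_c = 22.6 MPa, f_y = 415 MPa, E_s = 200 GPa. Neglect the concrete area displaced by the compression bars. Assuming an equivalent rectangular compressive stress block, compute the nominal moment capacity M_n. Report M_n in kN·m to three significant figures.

Assume both tension and compression steel yield.
Net tension couple steel: A_s − A'_s = 6570 mm².
a = (A_s − A'_s) f_y / (0.85 f'_c b) = 2726550/(0.85 × 22.6 × 445) = 318.95 mm.
c = a/β₁ = 318.95/0.85 = 375.24 mm; ε'_s = 0.003(c − d')/c = 0.0026 ≥ f_y/E_s = 0.0021, so compression steel does yield.
M_n = (A_s − A'_s) f_y (d − a/2) + A'_s f_y (d − d') = [2726550 × (700 − 159.475) + 485550 × (700 − 55)] × 10⁻⁶ = 1473.77 + 313.18 = 1786.95 kN·m.

M_n ≈ 1790 kN·m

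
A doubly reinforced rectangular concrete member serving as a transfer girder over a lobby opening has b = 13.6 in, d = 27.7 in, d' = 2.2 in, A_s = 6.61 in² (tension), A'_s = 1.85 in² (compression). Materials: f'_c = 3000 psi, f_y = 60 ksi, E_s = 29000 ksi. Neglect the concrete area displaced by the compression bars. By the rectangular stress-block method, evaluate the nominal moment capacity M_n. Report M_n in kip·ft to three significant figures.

M_n ≈ 797 kip·ft

Assume both steels yield.
a = (A_s − A'_s) f_y/(0.85 f'_c b) = (6.61 − 1.85) × 60/(0.85 × 3 × 13.6) = 8.235 in.
c = a/β₁ = 8.235/0.85 = 9.688 in; ε'_s = 0.003(c − d')/c = 0.0023 ≥ ε_y = 0.0021, so the compression steel yields.
M_n = (A_s − A'_s) f_y (d − a/2) + A'_s f_y (d − d') = 285.6 × (27.7 − 4.1175) + 111 × (27.7 − 2.2) = 6735.2 + 2830.5 = 9565.7 kip·in = 9565.7/12 = 797.14 kip·ft.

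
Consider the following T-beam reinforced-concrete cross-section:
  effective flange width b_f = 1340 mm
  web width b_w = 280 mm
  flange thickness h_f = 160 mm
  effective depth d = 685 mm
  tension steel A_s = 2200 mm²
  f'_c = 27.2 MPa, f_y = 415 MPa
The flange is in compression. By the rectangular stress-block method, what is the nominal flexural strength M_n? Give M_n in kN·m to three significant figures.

M_n ≈ 612 kN·m

Tension: T = A_s f_y = 2200 × 415 = 913000 N.
Try a within the flange: a = T/(0.85 f'_c b_f) = 913000/(0.85 × 27.2 × 1340) = 29.47 mm.
Since a = 29.47 ≤ h_f = 160 mm, the stress block lies entirely in the flange; analyse as a rectangular beam of width b_f.
M_n = T(d − a/2) = 913000 × (685 − 14.735) = 611.95 × 10⁶ N·mm.
M_n = 611.95 kN·m.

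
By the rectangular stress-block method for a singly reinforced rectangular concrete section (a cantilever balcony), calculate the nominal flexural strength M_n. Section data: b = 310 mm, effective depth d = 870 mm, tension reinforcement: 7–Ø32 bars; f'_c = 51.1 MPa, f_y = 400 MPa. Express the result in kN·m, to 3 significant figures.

A_s = 7 × 804 = 5628 mm².
T = A_s f_y = 5628 × 400 = 2251200 N = 2251.2 kN.
From C = T: a = T/(0.85 f'_c b) = 2251200/(0.85 × 51.1 × 310) = 167.19 mm.
M_n = T(d − a/2) = 2251.2 kN × (870 − 83.595) mm = 1770.35 kN·m.

M_n ≈ 1770 kN·m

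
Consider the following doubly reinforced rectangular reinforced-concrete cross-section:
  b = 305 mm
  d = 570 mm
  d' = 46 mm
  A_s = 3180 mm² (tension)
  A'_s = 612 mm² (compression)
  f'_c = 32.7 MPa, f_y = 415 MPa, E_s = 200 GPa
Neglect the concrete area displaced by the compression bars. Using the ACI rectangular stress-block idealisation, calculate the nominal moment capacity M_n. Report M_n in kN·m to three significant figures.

Assume both tension and compression steel yield.
Net tension couple steel: A_s − A'_s = 2568 mm².
a = (A_s − A'_s) f_y / (0.85 f'_c b) = 1065720/(0.85 × 32.7 × 305) = 125.71 mm.
c = a/β₁ = 125.71/0.816 = 154.06 mm; ε'_s = 0.003(c − d')/c = 0.0021 ≥ f_y/E_s = 0.0021, so compression steel does yield.
M_n = (A_s − A'_s) f_y (d − a/2) + A'_s f_y (d − d') = [1065720 × (570 − 62.855) + 253980 × (570 − 46)] × 10⁻⁶ = 540.47 + 133.09 = 673.56 kN·m.

M_n ≈ 674 kN·m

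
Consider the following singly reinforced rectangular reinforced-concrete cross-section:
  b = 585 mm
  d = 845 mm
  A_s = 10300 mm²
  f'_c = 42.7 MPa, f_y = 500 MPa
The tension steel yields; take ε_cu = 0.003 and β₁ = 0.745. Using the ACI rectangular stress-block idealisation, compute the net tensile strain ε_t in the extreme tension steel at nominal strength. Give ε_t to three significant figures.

ε_t ≈ 0.00479

a = A_s f_y/(0.85 f'_c b) = 242.55 mm.
β₁ = 0.745, so c = a/β₁ = 242.55/0.745 = 325.57 mm.
From the linear strain diagram with ε_cu = 0.003: ε_t = 0.003 (d − c)/c = 0.003 × (845 − 325.57)/325.57 = 0.00479.
ε_t is between 0.004 and 0.005 — transition zone.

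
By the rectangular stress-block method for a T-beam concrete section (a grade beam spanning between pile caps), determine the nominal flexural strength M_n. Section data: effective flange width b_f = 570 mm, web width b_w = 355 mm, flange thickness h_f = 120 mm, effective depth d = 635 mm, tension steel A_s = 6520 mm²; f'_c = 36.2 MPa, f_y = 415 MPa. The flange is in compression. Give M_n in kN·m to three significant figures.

Tension: T = A_s f_y = 6520 × 415 = 2705800 N.
Try a within the flange: a = T/(0.85 f'_c b_f) = 2705800/(0.85 × 36.2 × 570) = 154.27 mm.
a = 154.27 > h_f = 120 mm: the block extends into the web. Split into flange-overhang and web parts.
C_f = 0.85 f'_c (b_f − b_w) h_f = 0.85 × 36.2 × (570 − 355) × 120 = 793866 N.
Remaining web compression depth: a_w = (T − C_f)/(0.85 f'_c b_w) = (2705800 − 793866)/(0.85 × 36.2 × 355) = 175.03 mm.
M_n = C_f(d − h_f/2) + (T − C_f)(d − a_w/2) = 793866 × (635 − 60) + 1911934 × (635 − 87.515) = 456.47 + 1046.76 = 1503.23 × 10⁶ N·mm.
M_n = 1503.23 kN·m.

M_n ≈ 1500 kN·m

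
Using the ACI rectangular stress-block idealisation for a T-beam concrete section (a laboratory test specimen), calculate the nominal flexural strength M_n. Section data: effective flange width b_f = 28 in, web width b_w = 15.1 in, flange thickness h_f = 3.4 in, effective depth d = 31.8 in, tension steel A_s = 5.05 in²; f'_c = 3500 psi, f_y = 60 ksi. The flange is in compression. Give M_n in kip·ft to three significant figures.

Tension: T = A_s f_y = 5.05 × 60 = 303 kips.
Try a within the flange: a = T/(0.85 f'_c b_f) = 303/(0.85 × 3.5 × 28) = 3.637 in.
a = 3.637 > h_f = 3.4 in: the block extends into the web. Split into flange-overhang and web parts.
C_f = 0.85 f'_c (b_f − b_w) h_f = 0.85 × 3.5 × (28 − 15.1) × 3.4 = 130.5 kips.
Remaining web compression depth: a_w = (T − C_f)/(0.85 f'_c b_w) = (303 − 130.5)/(0.85 × 3.5 × 15.1) = 3.840 in.
M_n = C_f(d − h_f/2) + (T − C_f)(d − a_w/2) = 130.5 × (31.8 − 1.7) + 172.5 × (31.8 − 1.92) = 3928.1 + 5154.3 = 9082.4 kip·in.
M_n = 9082.4/12 = 756.87 kip·ft.

M_n ≈ 757 kip·ft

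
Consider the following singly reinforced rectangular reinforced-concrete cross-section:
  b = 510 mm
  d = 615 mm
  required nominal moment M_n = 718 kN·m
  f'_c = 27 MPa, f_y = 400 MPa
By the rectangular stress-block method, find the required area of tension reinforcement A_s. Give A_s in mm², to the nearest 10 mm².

A_s ≈ 3200 mm²

With M_n = 0.85 f'_c a b (d − a/2), solve the quadratic for a:
a = d − √(d² − 2M_n/(0.85 f'_c b)) = 615 − √(615² − 2 × 718×10⁶/(0.85 × 27 × 510)) = 109.49 mm.
A_s = 0.85 f'_c a b / f_y = 0.85 × 27 × 109.49 × 510 / 400 = 3203.8 mm².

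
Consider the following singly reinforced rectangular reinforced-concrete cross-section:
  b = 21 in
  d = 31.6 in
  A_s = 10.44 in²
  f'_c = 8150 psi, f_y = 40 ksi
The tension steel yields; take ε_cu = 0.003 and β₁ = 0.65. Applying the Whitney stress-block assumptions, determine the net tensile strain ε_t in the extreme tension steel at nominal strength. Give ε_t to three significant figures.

a = A_s f_y/(0.85 f'_c b) = 2.871 in.
β₁ = 0.65, so c = a/β₁ = 2.871/0.65 = 4.417 in.
From the linear strain diagram with ε_cu = 0.003: ε_t = 0.003 (d − c)/c = 0.003 × (31.6 − 4.417)/4.417 = 0.0185.
Since ε_t ≥ 0.005, the section is tension-controlled.

ε_t ≈ 0.0185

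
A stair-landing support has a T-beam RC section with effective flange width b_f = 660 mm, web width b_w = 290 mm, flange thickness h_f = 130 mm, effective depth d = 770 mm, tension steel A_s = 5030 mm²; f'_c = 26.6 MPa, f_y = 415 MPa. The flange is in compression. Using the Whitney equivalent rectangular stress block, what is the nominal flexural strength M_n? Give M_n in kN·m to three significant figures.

Tension: T = A_s f_y = 5030 × 415 = 2087450 N.
Try a within the flange: a = T/(0.85 f'_c b_f) = 2087450/(0.85 × 26.6 × 660) = 139.89 mm.
a = 139.89 > h_f = 130 mm: the block extends into the web. Split into flange-overhang and web parts.
C_f = 0.85 f'_c (b_f − b_w) h_f = 0.85 × 26.6 × (660 − 290) × 130 = 1087541 N.
Remaining web compression depth: a_w = (T − C_f)/(0.85 f'_c b_w) = (2087450 − 1087541)/(0.85 × 26.6 × 290) = 152.50 mm.
M_n = C_f(d − h_f/2) + (T − C_f)(d − a_w/2) = 1087541 × (770 − 65) + 999909 × (770 − 76.25) = 766.72 + 693.69 = 1460.41 × 10⁶ N·mm.
M_n = 1460.41 kN·m.

M_n ≈ 1460 kN·m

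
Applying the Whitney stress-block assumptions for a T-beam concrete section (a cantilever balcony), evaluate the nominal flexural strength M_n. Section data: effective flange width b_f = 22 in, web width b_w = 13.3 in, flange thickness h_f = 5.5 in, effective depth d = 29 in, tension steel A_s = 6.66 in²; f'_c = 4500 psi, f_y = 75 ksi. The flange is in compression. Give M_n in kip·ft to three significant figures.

M_n ≈ 1080 kip·ft

Tension: T = A_s f_y = 6.66 × 75 = 499.5 kips.
Try a within the flange: a = T/(0.85 f'_c b_f) = 499.5/(0.85 × 4.5 × 22) = 5.936 in.
a = 5.936 > h_f = 5.5 in: the block extends into the web. Split into flange-overhang and web parts.
C_f = 0.85 f'_c (b_f − b_w) h_f = 0.85 × 4.5 × (22 − 13.3) × 5.5 = 183.0 kips.
Remaining web compression depth: a_w = (T − C_f)/(0.85 f'_c b_w) = (499.5 − 183.0)/(0.85 × 4.5 × 13.3) = 6.221 in.
M_n = C_f(d − h_f/2) + (T − C_f)(d − a_w/2) = 183.0 × (29 − 2.75) + 316.5 × (29 − 3.1105) = 4803.8 + 8194.0 = 12997.8 kip·in.
M_n = 12997.8/12 = 1083.15 kip·ft.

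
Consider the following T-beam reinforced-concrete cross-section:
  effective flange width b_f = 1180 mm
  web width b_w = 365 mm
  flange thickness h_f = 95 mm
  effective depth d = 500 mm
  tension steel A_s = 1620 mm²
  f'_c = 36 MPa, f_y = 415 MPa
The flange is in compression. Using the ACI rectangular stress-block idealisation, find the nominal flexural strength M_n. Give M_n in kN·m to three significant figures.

M_n ≈ 330 kN·m

Tension: T = A_s f_y = 1620 × 415 = 672300 N.
Try a within the flange: a = T/(0.85 f'_c b_f) = 672300/(0.85 × 36 × 1180) = 18.62 mm.
Since a = 18.62 ≤ h_f = 95 mm, the stress block lies entirely in the flange; analyse as a rectangular beam of width b_f.
M_n = T(d − a/2) = 672300 × (500 − 9.31) = 329.89 × 10⁶ N·mm.
M_n = 329.89 kN·m.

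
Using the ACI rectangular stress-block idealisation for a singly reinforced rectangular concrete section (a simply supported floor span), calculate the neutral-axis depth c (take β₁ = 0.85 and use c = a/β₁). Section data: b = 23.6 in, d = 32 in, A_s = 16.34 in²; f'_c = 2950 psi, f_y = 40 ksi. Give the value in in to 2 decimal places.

c ≈ 12.99 in

T = A_s f_y = 16.34 × 40 = 653.6 kips.
a = T/(0.85 f'_c b) = 653.6/(0.85 × 2.95 × 23.6) = 11.0448 in.
With β₁ = 0.85, c = a/β₁ = 11.0448/0.85 = 12.99 in.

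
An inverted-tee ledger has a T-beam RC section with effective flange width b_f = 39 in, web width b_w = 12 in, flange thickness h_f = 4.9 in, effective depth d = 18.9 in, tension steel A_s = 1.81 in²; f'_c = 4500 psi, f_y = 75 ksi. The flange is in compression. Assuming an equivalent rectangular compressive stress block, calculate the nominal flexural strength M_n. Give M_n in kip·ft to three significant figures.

M_n ≈ 209 kip·ft

Tension: T = A_s f_y = 1.81 × 75 = 135.75 kips.
Try a within the flange: a = T/(0.85 f'_c b_f) = 135.75/(0.85 × 4.5 × 39) = 0.910 in.
Since a = 0.910 ≤ h_f = 4.9 in, the stress block lies entirely in the flange; analyse as a rectangular beam of width b_f.
M_n = T(d − a/2) = 135.75 × (18.9 − 0.455) = 2503.9 kip·in.
M_n = 2503.9/12 = 208.66 kip·ft.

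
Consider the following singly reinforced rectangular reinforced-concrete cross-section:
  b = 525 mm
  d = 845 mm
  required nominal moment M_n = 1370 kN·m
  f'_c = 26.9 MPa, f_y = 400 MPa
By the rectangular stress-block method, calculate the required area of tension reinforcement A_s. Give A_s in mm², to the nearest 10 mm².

With M_n = 0.85 f'_c a b (d − a/2), solve the quadratic for a:
a = d − √(d² − 2M_n/(0.85 f'_c b)) = 845 − √(845² − 2 × 1370×10⁶/(0.85 × 26.9 × 525)) = 148.03 mm.
A_s = 0.85 f'_c a b / f_y = 0.85 × 26.9 × 148.03 × 525 / 400 = 4442.4 mm².

A_s ≈ 4440 mm²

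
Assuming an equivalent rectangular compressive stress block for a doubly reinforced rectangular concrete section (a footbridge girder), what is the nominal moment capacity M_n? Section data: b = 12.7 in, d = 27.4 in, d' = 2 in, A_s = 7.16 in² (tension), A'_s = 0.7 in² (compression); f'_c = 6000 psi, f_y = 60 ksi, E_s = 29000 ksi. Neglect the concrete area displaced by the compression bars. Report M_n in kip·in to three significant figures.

Assume both steels yield.
a = (A_s − A'_s) f_y/(0.85 f'_c b) = (7.16 − 0.7) × 60/(0.85 × 6 × 12.7) = 5.984 in.
c = a/β₁ = 5.984/0.75 = 7.979 in; ε'_s = 0.003(c − d')/c = 0.0022 ≥ ε_y = 0.0021, so the compression steel yields.
M_n = (A_s − A'_s) f_y (d − a/2) + A'_s f_y (d − d') = 387.6 × (27.4 − 2.992) + 42 × (27.4 − 2) = 9460.5 + 1066.8 = 10527.3 kip·in.

M_n ≈ 10500 kip·in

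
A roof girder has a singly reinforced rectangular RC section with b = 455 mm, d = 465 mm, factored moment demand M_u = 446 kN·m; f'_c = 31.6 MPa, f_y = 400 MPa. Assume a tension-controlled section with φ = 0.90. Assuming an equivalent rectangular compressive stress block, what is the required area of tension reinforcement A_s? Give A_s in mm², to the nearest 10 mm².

A_s ≈ 2980 mm²

M_n = M_u/φ = 446/0.90 = 495.556 kN·m.
With M_n = 0.85 f'_c a b (d − a/2), solve the quadratic for a:
a = d − √(d² − 2M_n/(0.85 f'_c b)) = 465 − √(465² − 2 × 495.556×10⁶/(0.85 × 31.6 × 455)) = 97.40 mm.
A_s = 0.85 f'_c a b / f_y = 0.85 × 31.6 × 97.40 × 455 / 400 = 2975.9 mm².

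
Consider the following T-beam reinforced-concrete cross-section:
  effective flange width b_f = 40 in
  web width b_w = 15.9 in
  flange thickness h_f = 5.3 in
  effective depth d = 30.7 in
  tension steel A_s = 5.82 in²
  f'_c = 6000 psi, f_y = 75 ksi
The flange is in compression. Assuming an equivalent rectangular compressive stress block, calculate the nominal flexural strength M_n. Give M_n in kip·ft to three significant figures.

M_n ≈ 1080 kip·ft

Tension: T = A_s f_y = 5.82 × 75 = 436.5 kips.
Try a within the flange: a = T/(0.85 f'_c b_f) = 436.5/(0.85 × 6 × 40) = 2.140 in.
Since a = 2.140 ≤ h_f = 5.3 in, the stress block lies entirely in the flange; analyse as a rectangular beam of width b_f.
M_n = T(d − a/2) = 436.5 × (30.7 − 1.07) = 12933.5 kip·in.
M_n = 12933.5/12 = 1077.79 kip·ft.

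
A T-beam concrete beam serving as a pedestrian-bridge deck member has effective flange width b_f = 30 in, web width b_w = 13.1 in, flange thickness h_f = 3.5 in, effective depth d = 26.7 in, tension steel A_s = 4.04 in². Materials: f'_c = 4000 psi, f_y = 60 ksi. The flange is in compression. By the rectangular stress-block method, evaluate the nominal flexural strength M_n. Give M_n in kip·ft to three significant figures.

Tension: T = A_s f_y = 4.04 × 60 = 242.4 kips.
Try a within the flange: a = T/(0.85 f'_c b_f) = 242.4/(0.85 × 4 × 30) = 2.376 in.
Since a = 2.376 ≤ h_f = 3.5 in, the stress block lies entirely in the flange; analyse as a rectangular beam of width b_f.
M_n = T(d − a/2) = 242.4 × (26.7 − 1.188) = 6184.1 kip·in.
M_n = 6184.1/12 = 515.34 kip·ft.

M_n ≈ 515 kip·ft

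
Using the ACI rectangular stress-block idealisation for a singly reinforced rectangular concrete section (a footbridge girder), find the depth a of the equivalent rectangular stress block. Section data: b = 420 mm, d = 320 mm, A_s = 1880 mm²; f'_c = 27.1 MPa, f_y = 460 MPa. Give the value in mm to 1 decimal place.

T = A_s f_y = 1880 × 460 = 864800 N = 864.8 kN.
Setting C = 0.85 f'_c a b equal to T: a = 864800/(0.85 × 27.1 × 420) = 89.4 mm.

a ≈ 89.4 mm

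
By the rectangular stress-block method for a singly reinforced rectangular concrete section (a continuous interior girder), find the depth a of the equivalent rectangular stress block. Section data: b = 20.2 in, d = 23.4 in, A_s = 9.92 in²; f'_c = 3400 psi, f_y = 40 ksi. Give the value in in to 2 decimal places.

T = A_s f_y = 9.92 × 40 = 396.8 kips.
a = T/(0.85 f'_c b) = 396.8/(0.85 × 3.4 × 20.2) = 6.80 in.

a ≈ 6.80 in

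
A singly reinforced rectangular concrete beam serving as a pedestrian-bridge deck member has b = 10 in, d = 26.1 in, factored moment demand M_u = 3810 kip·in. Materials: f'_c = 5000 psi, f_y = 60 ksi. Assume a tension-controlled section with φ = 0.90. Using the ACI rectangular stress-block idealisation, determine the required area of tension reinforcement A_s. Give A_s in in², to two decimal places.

M_n = M_u/φ = 3810/0.90 = 4233.33 kip·in.
From M_n = 0.85 f'_c a b (d − a/2):
a = d − √(d² − 2M_n/(0.85 f'_c b)) = 26.1 − √(26.1² − 2 × 4233.33/(0.85 × 5 × 10)) = 4.146 in.
A_s = 0.85 f'_c a b / f_y = 0.85 × 5 × 4.146 × 10 / 60 = 2.937 in².

A_s ≈ 2.94 in²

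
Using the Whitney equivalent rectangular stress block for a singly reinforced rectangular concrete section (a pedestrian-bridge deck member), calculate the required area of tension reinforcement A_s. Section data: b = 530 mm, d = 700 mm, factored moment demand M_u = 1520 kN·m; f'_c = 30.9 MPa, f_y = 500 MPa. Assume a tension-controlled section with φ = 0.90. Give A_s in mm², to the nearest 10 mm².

M_n = M_u/φ = 1520/0.90 = 1688.89 kN·m.
With M_n = 0.85 f'_c a b (d − a/2), solve the quadratic for a:
a = d − √(d² − 2M_n/(0.85 f'_c b)) = 700 − √(700² − 2 × 1688.89×10⁶/(0.85 × 30.9 × 530)) = 202.66 mm.
A_s = 0.85 f'_c a b / f_y = 0.85 × 30.9 × 202.66 × 530 / 500 = 5642.2 mm².

A_s ≈ 5640 mm²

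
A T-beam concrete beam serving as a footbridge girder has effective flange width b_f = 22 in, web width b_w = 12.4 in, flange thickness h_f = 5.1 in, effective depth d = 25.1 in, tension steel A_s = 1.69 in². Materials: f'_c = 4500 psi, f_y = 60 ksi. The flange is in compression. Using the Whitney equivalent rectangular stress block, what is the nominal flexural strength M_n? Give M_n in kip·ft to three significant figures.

M_n ≈ 207 kip·ft

Tension: T = A_s f_y = 1.69 × 60 = 101.4 kips.
Try a within the flange: a = T/(0.85 f'_c b_f) = 101.4/(0.85 × 4.5 × 22) = 1.205 in.
Since a = 1.205 ≤ h_f = 5.1 in, the stress block lies entirely in the flange; analyse as a rectangular beam of width b_f.
M_n = T(d − a/2) = 101.4 × (25.1 − 0.6025) = 2484.0 kip·in.
M_n = 2484.0/12 = 207.00 kip·ft.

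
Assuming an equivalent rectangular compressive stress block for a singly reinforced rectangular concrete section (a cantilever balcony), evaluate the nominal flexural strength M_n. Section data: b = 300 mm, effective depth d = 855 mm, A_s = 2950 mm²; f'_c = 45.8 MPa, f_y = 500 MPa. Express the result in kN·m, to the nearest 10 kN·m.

M_n ≈ 1170 kN·m

T = A_s f_y = 2950 × 500 = 1475000 N = 1475 kN.
From C = T: a = T/(0.85 f'_c b) = 1475000/(0.85 × 45.8 × 300) = 126.30 mm.
M_n = T(d − a/2) = 1475 kN × (855 − 63.15) mm = 1167.98 kN·m.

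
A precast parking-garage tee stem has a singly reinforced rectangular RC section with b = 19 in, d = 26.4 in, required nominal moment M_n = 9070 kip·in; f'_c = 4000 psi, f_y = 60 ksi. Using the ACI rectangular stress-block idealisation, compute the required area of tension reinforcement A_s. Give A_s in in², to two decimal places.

From M_n = 0.85 f'_c a b (d − a/2):
a = d − √(d² − 2M_n/(0.85 f'_c b)) = 26.4 − √(26.4² − 2 × 9070/(0.85 × 4 × 19)) = 6.000 in.
A_s = 0.85 f'_c a b / f_y = 0.85 × 4 × 6.000 × 19 / 60 = 6.460 in².

A_s ≈ 6.46 in²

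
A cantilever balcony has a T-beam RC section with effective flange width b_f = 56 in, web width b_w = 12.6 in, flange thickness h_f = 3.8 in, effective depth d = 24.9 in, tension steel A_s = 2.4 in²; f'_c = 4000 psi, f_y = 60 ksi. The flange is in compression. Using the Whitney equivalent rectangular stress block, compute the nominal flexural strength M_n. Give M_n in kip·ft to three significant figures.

M_n ≈ 294 kip·ft

Tension: T = A_s f_y = 2.4 × 60 = 144 kips.
Try a within the flange: a = T/(0.85 f'_c b_f) = 144/(0.85 × 4 × 56) = 0.756 in.
Since a = 0.756 ≤ h_f = 3.8 in, the stress block lies entirely in the flange; analyse as a rectangular beam of width b_f.
M_n = T(d − a/2) = 144 × (24.9 − 0.378) = 3531.2 kip·in.
M_n = 3531.2/12 = 294.27 kip·ft.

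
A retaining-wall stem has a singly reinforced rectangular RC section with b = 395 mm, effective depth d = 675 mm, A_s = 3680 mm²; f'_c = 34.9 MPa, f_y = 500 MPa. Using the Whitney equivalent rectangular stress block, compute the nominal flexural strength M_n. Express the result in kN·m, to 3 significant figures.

M_n ≈ 1100 kN·m

T = A_s f_y = 3680 × 500 = 1840000 N = 1840 kN.
From C = T: a = T/(0.85 f'_c b) = 1840000/(0.85 × 34.9 × 395) = 157.03 mm.
M_n = T(d − a/2) = 1840 kN × (675 − 78.515) mm = 1097.53 kN·m.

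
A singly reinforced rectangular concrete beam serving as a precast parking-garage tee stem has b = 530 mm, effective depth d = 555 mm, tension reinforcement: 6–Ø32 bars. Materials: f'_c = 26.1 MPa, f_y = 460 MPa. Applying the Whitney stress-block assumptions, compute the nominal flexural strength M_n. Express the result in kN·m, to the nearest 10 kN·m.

A_s = 6 × 804 = 4824 mm².
T = A_s f_y = 4824 × 460 = 2219040 N = 2219.04 kN.
From C = T: a = T/(0.85 f'_c b) = 2219040/(0.85 × 26.1 × 530) = 188.73 mm.
M_n = T(d − a/2) = 2219.04 kN × (555 − 94.365) mm = 1022.17 kN·m.

M_n ≈ 1020 kN·m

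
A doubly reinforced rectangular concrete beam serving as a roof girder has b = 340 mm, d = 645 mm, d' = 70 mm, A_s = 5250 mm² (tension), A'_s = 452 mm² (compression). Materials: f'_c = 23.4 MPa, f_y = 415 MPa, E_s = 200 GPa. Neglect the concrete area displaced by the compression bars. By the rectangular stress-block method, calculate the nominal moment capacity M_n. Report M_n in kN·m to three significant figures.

M_n ≈ 1100 kN·m

Assume both tension and compression steel yield.
Net tension couple steel: A_s − A'_s = 4798 mm².
a = (A_s − A'_s) f_y / (0.85 f'_c b) = 1991170/(0.85 × 23.4 × 340) = 294.44 mm.
c = a/β₁ = 294.44/0.85 = 346.40 mm; ε'_s = 0.003(c − d')/c = 0.0024 ≥ f_y/E_s = 0.0021, so compression steel does yield.
M_n = (A_s − A'_s) f_y (d − a/2) + A'_s f_y (d − d') = [1991170 × (645 − 147.22) + 187580 × (645 − 70)] × 10⁻⁶ = 991.16 + 107.86 = 1099.02 kN·m.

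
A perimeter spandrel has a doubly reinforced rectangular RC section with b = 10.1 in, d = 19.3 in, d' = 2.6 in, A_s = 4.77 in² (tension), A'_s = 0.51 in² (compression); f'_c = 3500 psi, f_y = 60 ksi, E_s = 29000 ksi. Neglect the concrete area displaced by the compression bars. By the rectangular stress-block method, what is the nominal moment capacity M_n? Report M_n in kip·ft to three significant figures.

M_n ≈ 363 kip·ft

Assume both steels yield.
a = (A_s − A'_s) f_y/(0.85 f'_c b) = (4.77 − 0.51) × 60/(0.85 × 3.5 × 10.1) = 8.507 in.
c = a/β₁ = 8.507/0.85 = 10.008 in; ε'_s = 0.003(c − d')/c = 0.0022 ≥ ε_y = 0.0021, so the compression steel yields.
M_n = (A_s − A'_s) f_y (d − a/2) + A'_s f_y (d − d') = 255.6 × (19.3 − 4.2535) + 30.6 × (19.3 − 2.6) = 3845.9 + 511.0 = 4356.9 kip·in = 4356.9/12 = 363.08 kip·ft.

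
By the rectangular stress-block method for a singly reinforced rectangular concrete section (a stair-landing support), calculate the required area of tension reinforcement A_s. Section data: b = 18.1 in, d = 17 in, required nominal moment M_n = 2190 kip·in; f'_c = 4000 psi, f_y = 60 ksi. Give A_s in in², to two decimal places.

A_s ≈ 2.30 in²

From M_n = 0.85 f'_c a b (d − a/2):
a = d − √(d² − 2M_n/(0.85 f'_c b)) = 17 − √(17² − 2 × 2190/(0.85 × 4 × 18.1)) = 2.241 in.
A_s = 0.85 f'_c a b / f_y = 0.85 × 4 × 2.241 × 18.1 / 60 = 2.299 in².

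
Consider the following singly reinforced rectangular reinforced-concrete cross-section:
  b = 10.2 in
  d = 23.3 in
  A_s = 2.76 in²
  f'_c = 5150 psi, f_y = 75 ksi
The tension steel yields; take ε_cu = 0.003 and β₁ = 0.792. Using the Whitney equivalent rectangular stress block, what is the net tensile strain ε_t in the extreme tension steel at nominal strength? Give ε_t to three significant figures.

ε_t ≈ 0.00894

a = A_s f_y/(0.85 f'_c b) = 4.636 in.
β₁ = 0.792, so c = a/β₁ = 4.636/0.792 = 5.854 in.
From the linear strain diagram with ε_cu = 0.003: ε_t = 0.003 (d − c)/c = 0.003 × (23.3 − 5.854)/5.854 = 0.00894.
Since ε_t ≥ 0.005, the section is tension-controlled.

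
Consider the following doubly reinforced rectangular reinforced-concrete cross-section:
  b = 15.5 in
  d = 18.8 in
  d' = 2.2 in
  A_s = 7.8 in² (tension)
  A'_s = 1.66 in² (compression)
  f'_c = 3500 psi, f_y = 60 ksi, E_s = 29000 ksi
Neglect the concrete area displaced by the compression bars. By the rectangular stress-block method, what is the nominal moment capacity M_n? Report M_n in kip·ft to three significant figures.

Assume both steels yield.
a = (A_s − A'_s) f_y/(0.85 f'_c b) = (7.8 − 1.66) × 60/(0.85 × 3.5 × 15.5) = 7.989 in.
c = a/β₁ = 7.989/0.85 = 9.399 in; ε'_s = 0.003(c − d')/c = 0.0023 ≥ ε_y = 0.0021, so the compression steel yields.
M_n = (A_s − A'_s) f_y (d − a/2) + A'_s f_y (d − d') = 368.4 × (18.8 − 3.9945) + 99.6 × (18.8 − 2.2) = 5454.3 + 1653.4 = 7107.7 kip·in = 7107.7/12 = 592.31 kip·ft.

M_n ≈ 592 kip·ft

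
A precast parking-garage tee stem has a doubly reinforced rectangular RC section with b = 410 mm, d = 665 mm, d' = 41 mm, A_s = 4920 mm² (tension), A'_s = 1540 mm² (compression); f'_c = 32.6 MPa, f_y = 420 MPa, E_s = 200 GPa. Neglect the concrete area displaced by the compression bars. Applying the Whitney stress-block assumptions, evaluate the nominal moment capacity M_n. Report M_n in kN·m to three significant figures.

M_n ≈ 1260 kN·m

Assume both tension and compression steel yield.
Net tension couple steel: A_s − A'_s = 3380 mm².
a = (A_s − A'_s) f_y / (0.85 f'_c b) = 1419600/(0.85 × 32.6 × 410) = 124.95 mm.
c = a/β₁ = 124.95/0.817 = 152.94 mm; ε'_s = 0.003(c − d')/c = 0.0022 ≥ f_y/E_s = 0.0021, so compression steel does yield.
M_n = (A_s − A'_s) f_y (d − a/2) + A'_s f_y (d − d') = [1419600 × (665 − 62.475) + 646800 × (665 − 41)] × 10⁻⁶ = 855.34 + 403.60 = 1258.94 kN·m.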